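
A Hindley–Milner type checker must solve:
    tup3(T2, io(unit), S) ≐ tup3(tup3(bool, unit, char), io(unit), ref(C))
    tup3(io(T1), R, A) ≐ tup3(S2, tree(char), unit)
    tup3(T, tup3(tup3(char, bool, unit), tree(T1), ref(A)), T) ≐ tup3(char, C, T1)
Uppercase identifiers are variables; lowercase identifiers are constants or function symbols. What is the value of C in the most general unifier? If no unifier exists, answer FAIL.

Decompose tup3/3: T2 ≐ tup3(bool, unit, char),  io(unit) ≐ io(unit),  S ≐ ref(C).
Bind T2 := tup3(bool, unit, char); no other remaining equation mentions T2.
Delete trivial equation io(unit) ≐ io(unit).
Bind S := ref(C); no other remaining equation mentions S.
Decompose tup3/3: io(T1) ≐ S2,  R ≐ tree(char),  A ≐ unit.
Bind S2 := io(T1); no other remaining equation mentions S2.
Bind R := tree(char); no other remaining equation mentions R.
Bind A := unit; substituting into the remaining equation gives: tup3(T, tup3(tup3(char, bool, unit), tree(T1), ref(unit)), T) ≐ tup3(char, C, T1).
Decompose tup3/3: T ≐ char,  tup3(tup3(char, bool, unit), tree(T1), ref(unit)) ≐ C,  T ≐ T1.
Bind T := char; substituting into the one remaining equation that mentions T gives: char ≐ T1.
Bind C := tup3(tup3(char, bool, unit), tree(T1), ref(unit)); no other remaining equation mentions C. Substituting into the earlier binding gives S := ref(tup3(tup3(char, bool, unit), tree(T1), ref(unit))).
Bind T1 := char. Substituting into the earlier bindings gives S := ref(tup3(tup3(char, bool, unit), tree(char), ref(unit))), S2 := io(char), C := tup3(tup3(char, bool, unit), tree(char), ref(unit)).
MGU = { T2 ↦ tup3(bool, unit, char), S ↦ ref(tup3(tup3(char, bool, unit), tree(char), ref(unit))), S2 ↦ io(char), R ↦ tree(char), A ↦ unit, T ↦ char, C ↦ tup3(tup3(char, bool, unit), tree(char), ref(unit)), T1 ↦ char }, so C ↦ tup3(tup3(char, bool, unit), tree(char), ref(unit)).

tup3(tup3(char, bool, unit), tree(char), ref(unit))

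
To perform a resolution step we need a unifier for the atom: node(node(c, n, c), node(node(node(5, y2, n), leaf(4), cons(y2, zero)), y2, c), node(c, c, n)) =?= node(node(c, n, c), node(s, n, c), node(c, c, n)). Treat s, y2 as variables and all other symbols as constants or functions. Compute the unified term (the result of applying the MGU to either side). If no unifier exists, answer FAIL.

node(node(c, n, c), node(node(node(5, n, n), leaf(4), cons(n, zero)), n, c), node(c, c, n))

Decompose node/3: node(c, n, c) =?= node(c, n, c),  node(node(node(5, y2, n), leaf(4), cons(y2, zero)), y2, c) =?= node(s, n, c),  node(c, c, n) =?= node(c, c, n).
Delete trivial equation node(c, n, c) =?= node(c, n, c).
Decompose node/3: node(node(5, y2, n), leaf(4), cons(y2, zero)) =?= s,  y2 =?= n,  c =?= c.
Bind s := node(node(5, y2, n), leaf(4), cons(y2, zero)); no other remaining equation mentions s.
Bind y2 := n; no other remaining equation mentions y2. Substituting into the earlier binding gives s := node(node(5, n, n), leaf(4), cons(n, zero)).
Delete trivial equation c =?= c.
Delete trivial equation node(c, c, n) =?= node(c, c, n).
Applying the MGU to either side gives node(node(c, n, c), node(node(node(5, n, n), leaf(4), cons(n, zero)), n, c), node(c, c, n)).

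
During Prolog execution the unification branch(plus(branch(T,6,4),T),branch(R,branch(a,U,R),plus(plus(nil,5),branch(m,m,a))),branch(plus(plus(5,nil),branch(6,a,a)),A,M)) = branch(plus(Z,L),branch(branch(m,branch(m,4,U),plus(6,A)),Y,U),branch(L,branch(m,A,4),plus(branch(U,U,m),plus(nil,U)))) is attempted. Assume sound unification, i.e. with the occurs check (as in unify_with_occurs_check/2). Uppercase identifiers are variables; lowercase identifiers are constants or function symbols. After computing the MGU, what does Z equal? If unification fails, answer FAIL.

FAIL

Decompose branch/3: plus(branch(T,6,4),T) = plus(Z,L),  branch(R,branch(a,U,R),plus(plus(nil,5),branch(m,m,a))) = branch(branch(m,branch(m,4,U),plus(6,A)),Y,U),  branch(plus(plus(5,nil),branch(6,a,a)),A,M) = branch(L,branch(m,A,4),plus(branch(U,U,m),plus(nil,U))).
Decompose plus/2: branch(T,6,4) = Z,  T = L.
Bind Z := branch(T,6,4); no other remaining equation mentions Z.
Bind T := L; no other remaining equation mentions T. Substituting into the earlier binding gives Z := branch(L,6,4).
Decompose branch/3: R = branch(m,branch(m,4,U),plus(6,A)),  branch(a,U,R) = Y,  plus(plus(nil,5),branch(m,m,a)) = U.
Bind R := branch(m,branch(m,4,U),plus(6,A)); substituting into the one remaining equation that mentions R gives: branch(a,U,branch(m,branch(m,4,U),plus(6,A))) = Y.
Bind Y := branch(a,U,branch(m,branch(m,4,U),plus(6,A))); no other remaining equation mentions Y.
Bind U := plus(plus(nil,5),branch(m,m,a)); substituting into the remaining equation gives: branch(plus(plus(5,nil),branch(6,a,a)),A,M) = branch(L,branch(m,A,4),plus(branch(plus(plus(nil,5),branch(m,m,a)),plus(plus(nil,5),branch(m,m,a)),m),plus(nil,plus(plus(nil,5),branch(m,m,a))))). Substituting into the earlier bindings gives R := branch(m,branch(m,4,plus(plus(nil,5),branch(m,m,a))),plus(6,A)), Y := branch(a,plus(plus(nil,5),branch(m,m,a)),branch(m,branch(m,4,plus(plus(nil,5),branch(m,m,a))),plus(6,A))).
Decompose branch/3: plus(plus(5,nil),branch(6,a,a)) = L,  A = branch(m,A,4),  M = plus(branch(plus(plus(nil,5),branch(m,m,a)),plus(plus(nil,5),branch(m,m,a)),m),plus(nil,plus(plus(nil,5),branch(m,m,a)))).
Bind L := plus(plus(5,nil),branch(6,a,a)); no other remaining equation mentions L. Substituting into the earlier bindings gives Z := branch(plus(plus(5,nil),branch(6,a,a)),6,4), T := plus(plus(5,nil),branch(6,a,a)).
Occurs check fails: A occurs in branch(m,A,4); the equation A = branch(m,A,4) has no finite solution.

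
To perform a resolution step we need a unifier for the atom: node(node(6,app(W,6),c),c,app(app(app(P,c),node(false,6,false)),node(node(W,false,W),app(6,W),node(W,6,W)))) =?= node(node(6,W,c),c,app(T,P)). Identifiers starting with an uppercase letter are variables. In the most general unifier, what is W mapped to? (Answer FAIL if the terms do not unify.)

FAIL

Decompose node/3: node(6,app(W,6),c) =?= node(6,W,c),  c =?= c,  app(app(app(P,c),node(false,6,false)),node(node(W,false,W),app(6,W),node(W,6,W))) =?= app(T,P).
Decompose node/3: 6 =?= 6,  app(W,6) =?= W,  c =?= c.
Delete trivial equation 6 =?= 6.
Occurs check fails: W occurs in app(W,6); the equation W =?= app(W,6) has no finite solution.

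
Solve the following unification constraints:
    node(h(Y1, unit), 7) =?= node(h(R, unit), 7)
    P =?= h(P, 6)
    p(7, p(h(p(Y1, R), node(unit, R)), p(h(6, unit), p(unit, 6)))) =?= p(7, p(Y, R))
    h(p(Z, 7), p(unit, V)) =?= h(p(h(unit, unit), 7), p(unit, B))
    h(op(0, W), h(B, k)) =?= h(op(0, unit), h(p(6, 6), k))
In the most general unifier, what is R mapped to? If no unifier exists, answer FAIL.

FAIL

Decompose node/2: h(Y1, unit) =?= h(R, unit),  7 =?= 7.
Decompose h/2: Y1 =?= R,  unit =?= unit.
Bind Y1 := R; substituting into the one remaining equation that mentions Y1 gives: p(7, p(h(p(R, R), node(unit, R)), p(h(6, unit), p(unit, 6)))) =?= p(7, p(Y, R)).
Delete trivial equation unit =?= unit.
Delete trivial equation 7 =?= 7.
Occurs check fails: P occurs in h(P, 6); the equation P =?= h(P, 6) has no finite solution.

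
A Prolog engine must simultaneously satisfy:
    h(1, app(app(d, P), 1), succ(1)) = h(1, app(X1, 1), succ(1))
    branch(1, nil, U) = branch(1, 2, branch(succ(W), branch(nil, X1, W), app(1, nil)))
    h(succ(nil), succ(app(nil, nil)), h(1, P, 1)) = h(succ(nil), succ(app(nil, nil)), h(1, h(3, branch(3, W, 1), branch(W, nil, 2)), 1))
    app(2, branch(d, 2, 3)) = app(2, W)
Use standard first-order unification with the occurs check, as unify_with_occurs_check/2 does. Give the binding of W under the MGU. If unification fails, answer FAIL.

Decompose h/3: 1 = 1,  app(app(d, P), 1) = app(X1, 1),  succ(1) = succ(1).
Delete trivial equation 1 = 1.
Decompose app/2: app(d, P) = X1,  1 = 1.
Bind X1 := app(d, P); substituting into the one remaining equation that mentions X1 gives: branch(1, nil, U) = branch(1, 2, branch(succ(W), branch(nil, app(d, P), W), app(1, nil))).
Delete trivial equation 1 = 1.
Delete trivial equation succ(1) = succ(1).
Decompose branch/3: 1 = 1,  nil = 2,  U = branch(succ(W), branch(nil, app(d, P), W), app(1, nil)).
Delete trivial equation 1 = 1.
Clash: constants nil and 2 differ; no unifier exists.

FAIL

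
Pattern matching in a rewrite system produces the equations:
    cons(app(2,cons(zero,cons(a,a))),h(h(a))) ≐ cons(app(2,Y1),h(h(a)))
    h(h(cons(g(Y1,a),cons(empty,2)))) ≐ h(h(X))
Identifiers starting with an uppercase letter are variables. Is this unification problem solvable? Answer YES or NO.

YES

Decompose cons/2: app(2,cons(zero,cons(a,a))) ≐ app(2,Y1),  h(h(a)) ≐ h(h(a)).
Decompose app/2: 2 ≐ 2,  cons(zero,cons(a,a)) ≐ Y1.
Delete trivial equation 2 ≐ 2.
Bind Y1 := cons(zero,cons(a,a)); substituting into the one remaining equation that mentions Y1 gives: h(h(cons(g(cons(zero,cons(a,a)),a),cons(empty,2)))) ≐ h(h(X)).
Delete trivial equation h(h(a)) ≐ h(h(a)).
Decompose h/1: h(cons(g(cons(zero,cons(a,a)),a),cons(empty,2))) ≐ h(X).
Decompose h/1: cons(g(cons(zero,cons(a,a)),a),cons(empty,2)) ≐ X.
Bind X := cons(g(cons(zero,cons(a,a)),a),cons(empty,2)).
No equations remain and no clash or occurs-check failure arose, so a unifier exists.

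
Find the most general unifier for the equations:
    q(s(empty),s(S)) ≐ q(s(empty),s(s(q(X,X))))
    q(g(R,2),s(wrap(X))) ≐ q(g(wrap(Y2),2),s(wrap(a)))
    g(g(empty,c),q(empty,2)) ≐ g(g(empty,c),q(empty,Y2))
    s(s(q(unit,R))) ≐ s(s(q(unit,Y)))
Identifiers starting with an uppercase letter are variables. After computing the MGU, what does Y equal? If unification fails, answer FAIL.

Decompose q/2: s(empty) ≐ s(empty),  s(S) ≐ s(s(q(X,X))).
Delete trivial equation s(empty) ≐ s(empty).
Decompose s/1: S ≐ s(q(X,X)).
Bind S := s(q(X,X)); no other remaining equation mentions S.
Decompose q/2: g(R,2) ≐ g(wrap(Y2),2),  s(wrap(X)) ≐ s(wrap(a)).
Decompose g/2: R ≐ wrap(Y2),  2 ≐ 2.
Bind R := wrap(Y2); substituting into the one remaining equation that mentions R gives: s(s(q(unit,wrap(Y2)))) ≐ s(s(q(unit,Y))).
Delete trivial equation 2 ≐ 2.
Decompose s/1: wrap(X) ≐ wrap(a).
Decompose wrap/1: X ≐ a.
Bind X := a; no other remaining equation mentions X. Substituting into the earlier binding gives S := s(q(a,a)).
Decompose g/2: g(empty,c) ≐ g(empty,c),  q(empty,2) ≐ q(empty,Y2).
Delete trivial equation g(empty,c) ≐ g(empty,c).
Decompose q/2: empty ≐ empty,  2 ≐ Y2.
Delete trivial equation empty ≐ empty.
Bind Y2 := 2; substituting into the remaining equation gives: s(s(q(unit,wrap(2)))) ≐ s(s(q(unit,Y))). Substituting into the earlier binding gives R := wrap(2).
Decompose s/1: s(q(unit,wrap(2))) ≐ s(q(unit,Y)).
Decompose s/1: q(unit,wrap(2)) ≐ q(unit,Y).
Decompose q/2: unit ≐ unit,  wrap(2) ≐ Y.
Delete trivial equation unit ≐ unit.
Bind Y := wrap(2).
MGU = { S -> s(q(a,a)), R -> wrap(2), X -> a, Y2 -> 2, Y -> wrap(2) }, so Y -> wrap(2).

wrap(2)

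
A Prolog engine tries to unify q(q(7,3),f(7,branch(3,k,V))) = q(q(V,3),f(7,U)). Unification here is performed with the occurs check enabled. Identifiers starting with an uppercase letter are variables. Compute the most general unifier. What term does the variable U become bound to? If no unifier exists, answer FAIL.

Decompose q/2: q(7,3) = q(V,3),  f(7,branch(3,k,V)) = f(7,U).
Decompose q/2: 7 = V,  3 = 3.
Bind V := 7; substituting into the one remaining equation that mentions V gives: f(7,branch(3,k,7)) = f(7,U).
Delete trivial equation 3 = 3.
Decompose f/2: 7 = 7,  branch(3,k,7) = U.
Delete trivial equation 7 = 7.
Bind U := branch(3,k,7).
MGU = { V -> 7, U -> branch(3,k,7) }, so U -> branch(3,k,7).

branch(3,k,7)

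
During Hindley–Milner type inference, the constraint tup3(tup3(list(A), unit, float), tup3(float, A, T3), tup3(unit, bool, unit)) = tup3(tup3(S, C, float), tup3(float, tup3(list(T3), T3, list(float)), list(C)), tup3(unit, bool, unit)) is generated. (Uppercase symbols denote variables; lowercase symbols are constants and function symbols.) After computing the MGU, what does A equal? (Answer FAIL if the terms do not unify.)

tup3(list(list(unit)), list(unit), list(float))

Decompose tup3/3: tup3(list(A), unit, float) = tup3(S, C, float),  tup3(float, A, T3) = tup3(float, tup3(list(T3), T3, list(float)), list(C)),  tup3(unit, bool, unit) = tup3(unit, bool, unit).
Decompose tup3/3: list(A) = S,  unit = C,  float = float.
Bind S := list(A); no other remaining equation mentions S.
Bind C := unit; substituting into the one remaining equation that mentions C gives: tup3(float, A, T3) = tup3(float, tup3(list(T3), T3, list(float)), list(unit)).
Delete trivial equation float = float.
Decompose tup3/3: float = float,  A = tup3(list(T3), T3, list(float)),  T3 = list(unit).
Delete trivial equation float = float.
Bind A := tup3(list(T3), T3, list(float)); no other remaining equation mentions A. Substituting into the earlier binding gives S := list(tup3(list(T3), T3, list(float))).
Bind T3 := list(unit); no other remaining equation mentions T3. Substituting into the earlier bindings gives S := list(tup3(list(list(unit)), list(unit), list(float))), A := tup3(list(list(unit)), list(unit), list(float)).
Delete trivial equation tup3(unit, bool, unit) = tup3(unit, bool, unit).
MGU = { S -> list(tup3(list(list(unit)), list(unit), list(float))), C -> unit, A -> tup3(list(list(unit)), list(unit), list(float)), T3 -> list(unit) }, so A -> tup3(list(list(unit)), list(unit), list(float)).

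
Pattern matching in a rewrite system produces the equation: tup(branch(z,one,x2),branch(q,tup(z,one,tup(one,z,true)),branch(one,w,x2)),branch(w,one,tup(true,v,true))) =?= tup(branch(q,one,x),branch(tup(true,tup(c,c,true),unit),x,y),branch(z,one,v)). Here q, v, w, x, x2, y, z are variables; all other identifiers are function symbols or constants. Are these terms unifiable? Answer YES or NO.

NO

Decompose tup/3: branch(z,one,x2) =?= branch(q,one,x),  branch(q,tup(z,one,tup(one,z,true)),branch(one,w,x2)) =?= branch(tup(true,tup(c,c,true),unit),x,y),  branch(w,one,tup(true,v,true)) =?= branch(z,one,v).
Decompose branch/3: z =?= q,  one =?= one,  x2 =?= x.
Bind z := q; substituting into the 2 remaining equations that mention z gives: branch(q,tup(q,one,tup(one,q,true)),branch(one,w,x2)) =?= branch(tup(true,tup(c,c,true),unit),x,y),  branch(w,one,tup(true,v,true)) =?= branch(q,one,v).
Delete trivial equation one =?= one.
Bind x2 := x; substituting into the one remaining equation that mentions x2 gives: branch(q,tup(q,one,tup(one,q,true)),branch(one,w,x)) =?= branch(tup(true,tup(c,c,true),unit),x,y).
Decompose branch/3: q =?= tup(true,tup(c,c,true),unit),  tup(q,one,tup(one,q,true)) =?= x,  branch(one,w,x) =?= y.
Bind q := tup(true,tup(c,c,true),unit); substituting into the 2 remaining equations that mention q gives: tup(tup(true,tup(c,c,true),unit),one,tup(one,tup(true,tup(c,c,true),unit),true)) =?= x,  branch(w,one,tup(true,v,true)) =?= branch(tup(true,tup(c,c,true),unit),one,v). Substituting into the earlier binding gives z := tup(true,tup(c,c,true),unit).
Bind x := tup(tup(true,tup(c,c,true),unit),one,tup(one,tup(true,tup(c,c,true),unit),true)); substituting into the one remaining equation that mentions x gives: branch(one,w,tup(tup(true,tup(c,c,true),unit),one,tup(one,tup(true,tup(c,c,true),unit),true))) =?= y. Substituting into the earlier binding gives x2 := tup(tup(true,tup(c,c,true),unit),one,tup(one,tup(true,tup(c,c,true),unit),true)).
Bind y := branch(one,w,tup(tup(true,tup(c,c,true),unit),one,tup(one,tup(true,tup(c,c,true),unit),true))); no other remaining equation mentions y.
Decompose branch/3: w =?= tup(true,tup(c,c,true),unit),  one =?= one,  tup(true,v,true) =?= v.
Bind w := tup(true,tup(c,c,true),unit); no other remaining equation mentions w. Substituting into the earlier binding gives y := branch(one,tup(true,tup(c,c,true),unit),tup(tup(true,tup(c,c,true),unit),one,tup(one,tup(true,tup(c,c,true),unit),true))).
Delete trivial equation one =?= one.
Occurs check fails: v occurs in tup(true,v,true); the equation v =?= tup(true,v,true) has no finite solution.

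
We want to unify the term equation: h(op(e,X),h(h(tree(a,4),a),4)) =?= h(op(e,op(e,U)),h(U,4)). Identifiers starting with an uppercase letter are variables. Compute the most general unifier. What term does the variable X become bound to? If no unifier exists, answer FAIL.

op(e,h(tree(a,4),a))

Decompose h/2: op(e,X) =?= op(e,op(e,U)),  h(h(tree(a,4),a),4) =?= h(U,4).
Decompose op/2: e =?= e,  X =?= op(e,U).
Delete trivial equation e =?= e.
Bind X := op(e,U); no other remaining equation mentions X.
Decompose h/2: h(tree(a,4),a) =?= U,  4 =?= 4.
Bind U := h(tree(a,4),a); no other remaining equation mentions U. Substituting into the earlier binding gives X := op(e,h(tree(a,4),a)).
Delete trivial equation 4 =?= 4.
MGU = { X ↦ op(e,h(tree(a,4),a)), U ↦ h(tree(a,4),a) }, so X ↦ op(e,h(tree(a,4),a)).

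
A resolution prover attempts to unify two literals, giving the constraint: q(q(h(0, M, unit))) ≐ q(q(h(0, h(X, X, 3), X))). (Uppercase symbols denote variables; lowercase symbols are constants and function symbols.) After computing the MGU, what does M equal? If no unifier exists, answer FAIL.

h(unit, unit, 3)

Decompose q/1: q(h(0, M, unit)) ≐ q(h(0, h(X, X, 3), X)).
Decompose q/1: h(0, M, unit) ≐ h(0, h(X, X, 3), X).
Decompose h/3: 0 ≐ 0,  M ≐ h(X, X, 3),  unit ≐ X.
Delete trivial equation 0 ≐ 0.
Bind M := h(X, X, 3); no other remaining equation mentions M.
Bind X := unit. Substituting into the earlier binding gives M := h(unit, unit, 3).
MGU = { M ↦ h(unit, unit, 3), X ↦ unit }, so M ↦ h(unit, unit, 3).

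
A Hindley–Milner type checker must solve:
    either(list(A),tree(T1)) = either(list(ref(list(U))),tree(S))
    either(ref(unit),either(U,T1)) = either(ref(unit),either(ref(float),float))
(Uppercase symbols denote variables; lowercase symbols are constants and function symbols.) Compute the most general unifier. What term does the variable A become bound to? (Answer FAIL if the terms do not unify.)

ref(list(ref(float)))

Decompose either/2: list(A) = list(ref(list(U))),  tree(T1) = tree(S).
Decompose list/1: A = ref(list(U)).
Bind A := ref(list(U)); no other remaining equation mentions A.
Decompose tree/1: T1 = S.
Bind T1 := S; substituting into the remaining equation gives: either(ref(unit),either(U,S)) = either(ref(unit),either(ref(float),float)).
Decompose either/2: ref(unit) = ref(unit),  either(U,S) = either(ref(float),float).
Delete trivial equation ref(unit) = ref(unit).
Decompose either/2: U = ref(float),  S = float.
Bind U := ref(float); no other remaining equation mentions U. Substituting into the earlier binding gives A := ref(list(ref(float))).
Bind S := float. Substituting into the earlier binding gives T1 := float.
MGU = { A -> ref(list(ref(float))), T1 -> float, U -> ref(float), S -> float }, so A -> ref(list(ref(float))).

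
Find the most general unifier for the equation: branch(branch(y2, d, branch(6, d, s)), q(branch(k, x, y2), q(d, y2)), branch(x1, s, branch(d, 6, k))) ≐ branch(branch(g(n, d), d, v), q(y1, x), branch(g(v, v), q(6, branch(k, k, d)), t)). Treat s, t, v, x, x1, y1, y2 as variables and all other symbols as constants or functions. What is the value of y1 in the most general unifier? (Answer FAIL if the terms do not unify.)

branch(k, q(d, g(n, d)), g(n, d))

Decompose branch/3: branch(y2, d, branch(6, d, s)) ≐ branch(g(n, d), d, v),  q(branch(k, x, y2), q(d, y2)) ≐ q(y1, x),  branch(x1, s, branch(d, 6, k)) ≐ branch(g(v, v), q(6, branch(k, k, d)), t).
Decompose branch/3: y2 ≐ g(n, d),  d ≐ d,  branch(6, d, s) ≐ v.
Bind y2 := g(n, d); substituting into the one remaining equation that mentions y2 gives: q(branch(k, x, g(n, d)), q(d, g(n, d))) ≐ q(y1, x).
Delete trivial equation d ≐ d.
Bind v := branch(6, d, s); substituting into the one remaining equation that mentions v gives: branch(x1, s, branch(d, 6, k)) ≐ branch(g(branch(6, d, s), branch(6, d, s)), q(6, branch(k, k, d)), t).
Decompose q/2: branch(k, x, g(n, d)) ≐ y1,  q(d, g(n, d)) ≐ x.
Bind y1 := branch(k, x, g(n, d)); no other remaining equation mentions y1.
Bind x := q(d, g(n, d)); no other remaining equation mentions x. Substituting into the earlier binding gives y1 := branch(k, q(d, g(n, d)), g(n, d)).
Decompose branch/3: x1 ≐ g(branch(6, d, s), branch(6, d, s)),  s ≐ q(6, branch(k, k, d)),  branch(d, 6, k) ≐ t.
Bind x1 := g(branch(6, d, s), branch(6, d, s)); no other remaining equation mentions x1.
Bind s := q(6, branch(k, k, d)); no other remaining equation mentions s. Substituting into the earlier bindings gives v := branch(6, d, q(6, branch(k, k, d))), x1 := g(branch(6, d, q(6, branch(k, k, d))), branch(6, d, q(6, branch(k, k, d)))).
Bind t := branch(d, 6, k).
MGU = { y2 := g(n, d), v := branch(6, d, q(6, branch(k, k, d))), y1 := branch(k, q(d, g(n, d)), g(n, d)), x := q(d, g(n, d)), x1 := g(branch(6, d, q(6, branch(k, k, d))), branch(6, d, q(6, branch(k, k, d)))), s := q(6, branch(k, k, d)), t := branch(d, 6, k) }, so y1 := branch(k, q(d, g(n, d)), g(n, d)).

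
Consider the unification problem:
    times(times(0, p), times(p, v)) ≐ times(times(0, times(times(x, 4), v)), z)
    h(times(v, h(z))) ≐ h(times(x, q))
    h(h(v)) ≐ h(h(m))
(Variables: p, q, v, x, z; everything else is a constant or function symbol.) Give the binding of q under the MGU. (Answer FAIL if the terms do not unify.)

Decompose times/2: times(0, p) ≐ times(0, times(times(x, 4), v)),  times(p, v) ≐ z.
Decompose times/2: 0 ≐ 0,  p ≐ times(times(x, 4), v).
Delete trivial equation 0 ≐ 0.
Bind p := times(times(x, 4), v); substituting into the one remaining equation that mentions p gives: times(times(times(x, 4), v), v) ≐ z.
Bind z := times(times(times(x, 4), v), v); substituting into the one remaining equation that mentions z gives: h(times(v, h(times(times(times(x, 4), v), v)))) ≐ h(times(x, q)).
Decompose h/1: times(v, h(times(times(times(x, 4), v), v))) ≐ times(x, q).
Decompose times/2: v ≐ x,  h(times(times(times(x, 4), v), v)) ≐ q.
Bind v := x; substituting into the remaining equations gives: h(times(times(times(x, 4), x), x)) ≐ q,  h(h(x)) ≐ h(h(m)). Substituting into the earlier bindings gives p := times(times(x, 4), x), z := times(times(times(x, 4), x), x).
Bind q := h(times(times(times(x, 4), x), x)); no other remaining equation mentions q.
Decompose h/1: h(x) ≐ h(m).
Decompose h/1: x ≐ m.
Bind x := m. Substituting into the earlier bindings gives p := times(times(m, 4), m), z := times(times(times(m, 4), m), m), v := m, q := h(times(times(times(m, 4), m), m)).
MGU = { p := times(times(m, 4), m), z := times(times(times(m, 4), m), m), v := m, q := h(times(times(times(m, 4), m), m)), x := m }, so q := h(times(times(times(m, 4), m), m)).

h(times(times(times(m, 4), m), m))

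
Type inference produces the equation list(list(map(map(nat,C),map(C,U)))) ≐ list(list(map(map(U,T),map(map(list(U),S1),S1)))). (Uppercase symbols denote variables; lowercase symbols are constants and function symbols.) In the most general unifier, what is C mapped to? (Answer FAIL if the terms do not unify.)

map(list(nat),nat)

Decompose list/1: list(map(map(nat,C),map(C,U))) ≐ list(map(map(U,T),map(map(list(U),S1),S1))).
Decompose list/1: map(map(nat,C),map(C,U)) ≐ map(map(U,T),map(map(list(U),S1),S1)).
Decompose map/2: map(nat,C) ≐ map(U,T),  map(C,U) ≐ map(map(list(U),S1),S1).
Decompose map/2: nat ≐ U,  C ≐ T.
Bind U := nat; substituting into the one remaining equation that mentions U gives: map(C,nat) ≐ map(map(list(nat),S1),S1).
Bind C := T; substituting into the remaining equation gives: map(T,nat) ≐ map(map(list(nat),S1),S1).
Decompose map/2: T ≐ map(list(nat),S1),  nat ≐ S1.
Bind T := map(list(nat),S1); no other remaining equation mentions T. Substituting into the earlier binding gives C := map(list(nat),S1).
Bind S1 := nat. Substituting into the earlier bindings gives C := map(list(nat),nat), T := map(list(nat),nat).
MGU = { U := nat, C := map(list(nat),nat), T := map(list(nat),nat), S1 := nat }, so C := map(list(nat),nat).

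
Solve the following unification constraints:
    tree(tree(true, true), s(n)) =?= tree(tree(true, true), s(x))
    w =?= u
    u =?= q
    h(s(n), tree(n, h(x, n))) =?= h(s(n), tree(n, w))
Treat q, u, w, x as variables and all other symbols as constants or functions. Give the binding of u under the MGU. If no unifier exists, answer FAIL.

Decompose tree/2: tree(true, true) =?= tree(true, true),  s(n) =?= s(x).
Delete trivial equation tree(true, true) =?= tree(true, true).
Decompose s/1: n =?= x.
Bind x := n; substituting into the one remaining equation that mentions x gives: h(s(n), tree(n, h(n, n))) =?= h(s(n), tree(n, w)).
Bind w := u; substituting into the one remaining equation that mentions w gives: h(s(n), tree(n, h(n, n))) =?= h(s(n), tree(n, u)).
Bind u := q; substituting into the remaining equation gives: h(s(n), tree(n, h(n, n))) =?= h(s(n), tree(n, q)). Substituting into the earlier binding gives w := q.
Decompose h/2: s(n) =?= s(n),  tree(n, h(n, n)) =?= tree(n, q).
Delete trivial equation s(n) =?= s(n).
Decompose tree/2: n =?= n,  h(n, n) =?= q.
Delete trivial equation n =?= n.
Bind q := h(n, n). Substituting into the earlier bindings gives w := h(n, n), u := h(n, n).
MGU = { x ↦ n, w ↦ h(n, n), u ↦ h(n, n), q ↦ h(n, n) }, so u ↦ h(n, n).

h(n, n)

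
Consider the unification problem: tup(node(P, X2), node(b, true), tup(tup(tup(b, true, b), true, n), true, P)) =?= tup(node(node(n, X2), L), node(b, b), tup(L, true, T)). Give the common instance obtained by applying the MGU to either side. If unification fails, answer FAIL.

Decompose tup/3: node(P, X2) =?= node(node(n, X2), L),  node(b, true) =?= node(b, b),  tup(tup(tup(b, true, b), true, n), true, P) =?= tup(L, true, T).
Decompose node/2: P =?= node(n, X2),  X2 =?= L.
Bind P := node(n, X2); substituting into the one remaining equation that mentions P gives: tup(tup(tup(b, true, b), true, n), true, node(n, X2)) =?= tup(L, true, T).
Bind X2 := L; substituting into the one remaining equation that mentions X2 gives: tup(tup(tup(b, true, b), true, n), true, node(n, L)) =?= tup(L, true, T). Substituting into the earlier binding gives P := node(n, L).
Decompose node/2: b =?= b,  true =?= b.
Delete trivial equation b =?= b.
Clash: constants true and b differ; no unifier exists.

FAIL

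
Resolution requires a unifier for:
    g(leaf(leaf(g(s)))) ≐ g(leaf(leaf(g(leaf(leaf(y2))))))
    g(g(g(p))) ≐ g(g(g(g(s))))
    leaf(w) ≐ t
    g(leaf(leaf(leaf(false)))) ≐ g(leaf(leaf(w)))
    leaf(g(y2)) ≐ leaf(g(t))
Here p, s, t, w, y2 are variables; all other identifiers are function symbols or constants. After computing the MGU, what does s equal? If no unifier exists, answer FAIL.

leaf(leaf(leaf(leaf(false))))

Decompose g/1: leaf(leaf(g(s))) ≐ leaf(leaf(g(leaf(leaf(y2))))).
Decompose leaf/1: leaf(g(s)) ≐ leaf(g(leaf(leaf(y2)))).
Decompose leaf/1: g(s) ≐ g(leaf(leaf(y2))).
Decompose g/1: s ≐ leaf(leaf(y2)).
Bind s := leaf(leaf(y2)); substituting into the one remaining equation that mentions s gives: g(g(g(p))) ≐ g(g(g(g(leaf(leaf(y2)))))).
Decompose g/1: g(g(p)) ≐ g(g(g(leaf(leaf(y2))))).
Decompose g/1: g(p) ≐ g(g(leaf(leaf(y2)))).
Decompose g/1: p ≐ g(leaf(leaf(y2))).
Bind p := g(leaf(leaf(y2))); no other remaining equation mentions p.
Bind t := leaf(w); substituting into the one remaining equation that mentions t gives: leaf(g(y2)) ≐ leaf(g(leaf(w))).
Decompose g/1: leaf(leaf(leaf(false))) ≐ leaf(leaf(w)).
Decompose leaf/1: leaf(leaf(false)) ≐ leaf(w).
Decompose leaf/1: leaf(false) ≐ w.
Bind w := leaf(false); substituting into the remaining equation gives: leaf(g(y2)) ≐ leaf(g(leaf(leaf(false)))). Substituting into the earlier binding gives t := leaf(leaf(false)).
Decompose leaf/1: g(y2) ≐ g(leaf(leaf(false))).
Decompose g/1: y2 ≐ leaf(leaf(false)).
Bind y2 := leaf(leaf(false)). Substituting into the earlier bindings gives s := leaf(leaf(leaf(leaf(false)))), p := g(leaf(leaf(leaf(leaf(false))))).
MGU = { s := leaf(leaf(leaf(leaf(false)))), p := g(leaf(leaf(leaf(leaf(false))))), t := leaf(leaf(false)), w := leaf(false), y2 := leaf(leaf(false)) }, so s := leaf(leaf(leaf(leaf(false)))).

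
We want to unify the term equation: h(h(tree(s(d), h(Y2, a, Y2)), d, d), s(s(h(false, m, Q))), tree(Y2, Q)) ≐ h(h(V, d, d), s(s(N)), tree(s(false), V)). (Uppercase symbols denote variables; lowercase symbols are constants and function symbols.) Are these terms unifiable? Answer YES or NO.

Decompose h/3: h(tree(s(d), h(Y2, a, Y2)), d, d) ≐ h(V, d, d),  s(s(h(false, m, Q))) ≐ s(s(N)),  tree(Y2, Q) ≐ tree(s(false), V).
Decompose h/3: tree(s(d), h(Y2, a, Y2)) ≐ V,  d ≐ d,  d ≐ d.
Bind V := tree(s(d), h(Y2, a, Y2)); substituting into the one remaining equation that mentions V gives: tree(Y2, Q) ≐ tree(s(false), tree(s(d), h(Y2, a, Y2))).
Delete trivial equation d ≐ d.
Delete trivial equation d ≐ d.
Decompose s/1: s(h(false, m, Q)) ≐ s(N).
Decompose s/1: h(false, m, Q) ≐ N.
Bind N := h(false, m, Q); no other remaining equation mentions N.
Decompose tree/2: Y2 ≐ s(false),  Q ≐ tree(s(d), h(Y2, a, Y2)).
Bind Y2 := s(false); substituting into the remaining equation gives: Q ≐ tree(s(d), h(s(false), a, s(false))). Substituting into the earlier binding gives V := tree(s(d), h(s(false), a, s(false))).
Bind Q := tree(s(d), h(s(false), a, s(false))). Substituting into the earlier binding gives N := h(false, m, tree(s(d), h(s(false), a, s(false)))).
No equations remain and no clash or occurs-check failure arose, so a unifier exists.

YES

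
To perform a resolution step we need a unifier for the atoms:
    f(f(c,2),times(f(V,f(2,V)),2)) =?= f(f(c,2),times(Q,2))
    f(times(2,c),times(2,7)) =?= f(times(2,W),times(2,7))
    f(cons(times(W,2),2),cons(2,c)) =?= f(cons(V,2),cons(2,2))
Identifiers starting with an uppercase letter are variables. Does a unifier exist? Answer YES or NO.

NO

Decompose f/2: f(c,2) =?= f(c,2),  times(f(V,f(2,V)),2) =?= times(Q,2).
Delete trivial equation f(c,2) =?= f(c,2).
Decompose times/2: f(V,f(2,V)) =?= Q,  2 =?= 2.
Bind Q := f(V,f(2,V)); no other remaining equation mentions Q.
Delete trivial equation 2 =?= 2.
Decompose f/2: times(2,c) =?= times(2,W),  times(2,7) =?= times(2,7).
Decompose times/2: 2 =?= 2,  c =?= W.
Delete trivial equation 2 =?= 2.
Bind W := c; substituting into the one remaining equation that mentions W gives: f(cons(times(c,2),2),cons(2,c)) =?= f(cons(V,2),cons(2,2)).
Delete trivial equation times(2,7) =?= times(2,7).
Decompose f/2: cons(times(c,2),2) =?= cons(V,2),  cons(2,c) =?= cons(2,2).
Decompose cons/2: times(c,2) =?= V,  2 =?= 2.
Bind V := times(c,2); no other remaining equation mentions V. Substituting into the earlier binding gives Q := f(times(c,2),f(2,times(c,2))).
Delete trivial equation 2 =?= 2.
Decompose cons/2: 2 =?= 2,  c =?= 2.
Delete trivial equation 2 =?= 2.
Clash: constants c and 2 differ; no unifier exists.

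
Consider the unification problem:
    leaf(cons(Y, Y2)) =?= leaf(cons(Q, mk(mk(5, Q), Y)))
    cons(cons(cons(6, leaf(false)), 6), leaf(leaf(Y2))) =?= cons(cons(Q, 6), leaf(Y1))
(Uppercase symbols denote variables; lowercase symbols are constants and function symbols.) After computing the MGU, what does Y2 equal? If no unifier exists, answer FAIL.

mk(mk(5, cons(6, leaf(false))), cons(6, leaf(false)))

Decompose leaf/1: cons(Y, Y2) =?= cons(Q, mk(mk(5, Q), Y)).
Decompose cons/2: Y =?= Q,  Y2 =?= mk(mk(5, Q), Y).
Bind Y := Q; substituting into the one remaining equation that mentions Y gives: Y2 =?= mk(mk(5, Q), Q).
Bind Y2 := mk(mk(5, Q), Q); substituting into the remaining equation gives: cons(cons(cons(6, leaf(false)), 6), leaf(leaf(mk(mk(5, Q), Q)))) =?= cons(cons(Q, 6), leaf(Y1)).
Decompose cons/2: cons(cons(6, leaf(false)), 6) =?= cons(Q, 6),  leaf(leaf(mk(mk(5, Q), Q))) =?= leaf(Y1).
Decompose cons/2: cons(6, leaf(false)) =?= Q,  6 =?= 6.
Bind Q := cons(6, leaf(false)); substituting into the one remaining equation that mentions Q gives: leaf(leaf(mk(mk(5, cons(6, leaf(false))), cons(6, leaf(false))))) =?= leaf(Y1). Substituting into the earlier bindings gives Y := cons(6, leaf(false)), Y2 := mk(mk(5, cons(6, leaf(false))), cons(6, leaf(false))).
Delete trivial equation 6 =?= 6.
Decompose leaf/1: leaf(mk(mk(5, cons(6, leaf(false))), cons(6, leaf(false)))) =?= Y1.
Bind Y1 := leaf(mk(mk(5, cons(6, leaf(false))), cons(6, leaf(false)))).
MGU = { Y -> cons(6, leaf(false)), Y2 -> mk(mk(5, cons(6, leaf(false))), cons(6, leaf(false))), Q -> cons(6, leaf(false)), Y1 -> leaf(mk(mk(5, cons(6, leaf(false))), cons(6, leaf(false)))) }, so Y2 -> mk(mk(5, cons(6, leaf(false))), cons(6, leaf(false))).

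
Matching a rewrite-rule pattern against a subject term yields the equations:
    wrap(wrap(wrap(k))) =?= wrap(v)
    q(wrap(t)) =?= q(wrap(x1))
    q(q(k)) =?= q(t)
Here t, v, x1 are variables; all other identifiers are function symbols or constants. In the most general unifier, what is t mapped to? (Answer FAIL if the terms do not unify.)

q(k)

Decompose wrap/1: wrap(wrap(k)) =?= v.
Bind v := wrap(wrap(k)); no other remaining equation mentions v.
Decompose q/1: wrap(t) =?= wrap(x1).
Decompose wrap/1: t =?= x1.
Bind t := x1; substituting into the remaining equation gives: q(q(k)) =?= q(x1).
Decompose q/1: q(k) =?= x1.
Bind x1 := q(k). Substituting into the earlier binding gives t := q(k).
MGU = { v ↦ wrap(wrap(k)), t ↦ q(k), x1 ↦ q(k) }, so t ↦ q(k).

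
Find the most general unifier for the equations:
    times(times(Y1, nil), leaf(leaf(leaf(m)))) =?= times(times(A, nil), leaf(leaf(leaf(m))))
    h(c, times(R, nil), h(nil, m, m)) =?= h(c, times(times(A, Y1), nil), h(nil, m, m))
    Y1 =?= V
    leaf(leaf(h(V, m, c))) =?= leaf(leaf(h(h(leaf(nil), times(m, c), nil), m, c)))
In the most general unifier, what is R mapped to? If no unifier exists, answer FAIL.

Decompose times/2: times(Y1, nil) =?= times(A, nil),  leaf(leaf(leaf(m))) =?= leaf(leaf(leaf(m))).
Decompose times/2: Y1 =?= A,  nil =?= nil.
Bind Y1 := A; substituting into the 2 remaining equations that mention Y1 gives: h(c, times(R, nil), h(nil, m, m)) =?= h(c, times(times(A, A), nil), h(nil, m, m)),  A =?= V.
Delete trivial equation nil =?= nil.
Delete trivial equation leaf(leaf(leaf(m))) =?= leaf(leaf(leaf(m))).
Decompose h/3: c =?= c,  times(R, nil) =?= times(times(A, A), nil),  h(nil, m, m) =?= h(nil, m, m).
Delete trivial equation c =?= c.
Decompose times/2: R =?= times(A, A),  nil =?= nil.
Bind R := times(A, A); no other remaining equation mentions R.
Delete trivial equation nil =?= nil.
Delete trivial equation h(nil, m, m) =?= h(nil, m, m).
Bind A := V; no other remaining equation mentions A. Substituting into the earlier bindings gives Y1 := V, R := times(V, V).
Decompose leaf/1: leaf(h(V, m, c)) =?= leaf(h(h(leaf(nil), times(m, c), nil), m, c)).
Decompose leaf/1: h(V, m, c) =?= h(h(leaf(nil), times(m, c), nil), m, c).
Decompose h/3: V =?= h(leaf(nil), times(m, c), nil),  m =?= m,  c =?= c.
Bind V := h(leaf(nil), times(m, c), nil); no other remaining equation mentions V. Substituting into the earlier bindings gives Y1 := h(leaf(nil), times(m, c), nil), R := times(h(leaf(nil), times(m, c), nil), h(leaf(nil), times(m, c), nil)), A := h(leaf(nil), times(m, c), nil).
Delete trivial equation m =?= m.
Delete trivial equation c =?= c.
MGU = { Y1 := h(leaf(nil), times(m, c), nil), R := times(h(leaf(nil), times(m, c), nil), h(leaf(nil), times(m, c), nil)), A := h(leaf(nil), times(m, c), nil), V := h(leaf(nil), times(m, c), nil) }, so R := times(h(leaf(nil), times(m, c), nil), h(leaf(nil), times(m, c), nil)).

times(h(leaf(nil), times(m, c), nil), h(leaf(nil), times(m, c), nil))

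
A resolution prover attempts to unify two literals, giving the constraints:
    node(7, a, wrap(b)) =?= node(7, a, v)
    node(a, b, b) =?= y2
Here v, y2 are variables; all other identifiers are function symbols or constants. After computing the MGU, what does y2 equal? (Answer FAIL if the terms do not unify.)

Decompose node/3: 7 =?= 7,  a =?= a,  wrap(b) =?= v.
Delete trivial equation 7 =?= 7.
Delete trivial equation a =?= a.
Bind v := wrap(b); no other remaining equation mentions v.
Bind y2 := node(a, b, b).
MGU = { v ↦ wrap(b), y2 ↦ node(a, b, b) }, so y2 ↦ node(a, b, b).

node(a, b, b)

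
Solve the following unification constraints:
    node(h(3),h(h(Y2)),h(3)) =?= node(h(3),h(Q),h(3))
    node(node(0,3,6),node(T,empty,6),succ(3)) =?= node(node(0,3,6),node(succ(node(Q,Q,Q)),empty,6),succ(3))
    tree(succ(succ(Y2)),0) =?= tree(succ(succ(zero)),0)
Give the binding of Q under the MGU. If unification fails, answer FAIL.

h(zero)

Decompose node/3: h(3) =?= h(3),  h(h(Y2)) =?= h(Q),  h(3) =?= h(3).
Delete trivial equation h(3) =?= h(3).
Decompose h/1: h(Y2) =?= Q.
Bind Q := h(Y2); substituting into the one remaining equation that mentions Q gives: node(node(0,3,6),node(T,empty,6),succ(3)) =?= node(node(0,3,6),node(succ(node(h(Y2),h(Y2),h(Y2))),empty,6),succ(3)).
Delete trivial equation h(3) =?= h(3).
Decompose node/3: node(0,3,6) =?= node(0,3,6),  node(T,empty,6) =?= node(succ(node(h(Y2),h(Y2),h(Y2))),empty,6),  succ(3) =?= succ(3).
Delete trivial equation node(0,3,6) =?= node(0,3,6).
Decompose node/3: T =?= succ(node(h(Y2),h(Y2),h(Y2))),  empty =?= empty,  6 =?= 6.
Bind T := succ(node(h(Y2),h(Y2),h(Y2))); no other remaining equation mentions T.
Delete trivial equation empty =?= empty.
Delete trivial equation 6 =?= 6.
Delete trivial equation succ(3) =?= succ(3).
Decompose tree/2: succ(succ(Y2)) =?= succ(succ(zero)),  0 =?= 0.
Decompose succ/1: succ(Y2) =?= succ(zero).
Decompose succ/1: Y2 =?= zero.
Bind Y2 := zero; no other remaining equation mentions Y2. Substituting into the earlier bindings gives Q := h(zero), T := succ(node(h(zero),h(zero),h(zero))).
Delete trivial equation 0 =?= 0.
MGU = { Q -> h(zero), T -> succ(node(h(zero),h(zero),h(zero))), Y2 -> zero }, so Q -> h(zero).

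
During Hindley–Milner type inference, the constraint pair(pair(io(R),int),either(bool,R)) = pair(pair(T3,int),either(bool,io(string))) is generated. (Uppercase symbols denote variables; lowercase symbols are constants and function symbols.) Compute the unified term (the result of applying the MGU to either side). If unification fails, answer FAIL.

pair(pair(io(io(string)),int),either(bool,io(string)))

Decompose pair/2: pair(io(R),int) = pair(T3,int),  either(bool,R) = either(bool,io(string)).
Decompose pair/2: io(R) = T3,  int = int.
Bind T3 := io(R); no other remaining equation mentions T3.
Delete trivial equation int = int.
Decompose either/2: bool = bool,  R = io(string).
Delete trivial equation bool = bool.
Bind R := io(string). Substituting into the earlier binding gives T3 := io(io(string)).
Applying the MGU to either side gives pair(pair(io(io(string)),int),either(bool,io(string))).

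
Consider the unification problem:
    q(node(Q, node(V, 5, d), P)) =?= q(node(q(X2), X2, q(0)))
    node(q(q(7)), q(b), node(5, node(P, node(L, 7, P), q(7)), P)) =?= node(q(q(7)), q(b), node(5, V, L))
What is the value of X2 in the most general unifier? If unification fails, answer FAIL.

node(node(q(0), node(q(0), 7, q(0)), q(7)), 5, d)

Decompose q/1: node(Q, node(V, 5, d), P) =?= node(q(X2), X2, q(0)).
Decompose node/3: Q =?= q(X2),  node(V, 5, d) =?= X2,  P =?= q(0).
Bind Q := q(X2); no other remaining equation mentions Q.
Bind X2 := node(V, 5, d); no other remaining equation mentions X2. Substituting into the earlier binding gives Q := q(node(V, 5, d)).
Bind P := q(0); substituting into the remaining equation gives: node(q(q(7)), q(b), node(5, node(q(0), node(L, 7, q(0)), q(7)), q(0))) =?= node(q(q(7)), q(b), node(5, V, L)).
Decompose node/3: q(q(7)) =?= q(q(7)),  q(b) =?= q(b),  node(5, node(q(0), node(L, 7, q(0)), q(7)), q(0)) =?= node(5, V, L).
Delete trivial equation q(q(7)) =?= q(q(7)).
Delete trivial equation q(b) =?= q(b).
Decompose node/3: 5 =?= 5,  node(q(0), node(L, 7, q(0)), q(7)) =?= V,  q(0) =?= L.
Delete trivial equation 5 =?= 5.
Bind V := node(q(0), node(L, 7, q(0)), q(7)); no other remaining equation mentions V. Substituting into the earlier bindings gives Q := q(node(node(q(0), node(L, 7, q(0)), q(7)), 5, d)), X2 := node(node(q(0), node(L, 7, q(0)), q(7)), 5, d).
Bind L := q(0). Substituting into the earlier bindings gives Q := q(node(node(q(0), node(q(0), 7, q(0)), q(7)), 5, d)), X2 := node(node(q(0), node(q(0), 7, q(0)), q(7)), 5, d), V := node(q(0), node(q(0), 7, q(0)), q(7)).
MGU = { Q := q(node(node(q(0), node(q(0), 7, q(0)), q(7)), 5, d)), X2 := node(node(q(0), node(q(0), 7, q(0)), q(7)), 5, d), P := q(0), V := node(q(0), node(q(0), 7, q(0)), q(7)), L := q(0) }, so X2 := node(node(q(0), node(q(0), 7, q(0)), q(7)), 5, d).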